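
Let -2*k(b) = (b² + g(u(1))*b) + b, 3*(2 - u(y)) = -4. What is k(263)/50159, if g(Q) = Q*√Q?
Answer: -34716/50159 - 1315*√30/451431 ≈ -0.70807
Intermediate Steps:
u(y) = 10/3 (u(y) = 2 - ⅓*(-4) = 2 + 4/3 = 10/3)
g(Q) = Q^(3/2)
k(b) = -b/2 - b²/2 - 5*b*√30/9 (k(b) = -((b² + (10/3)^(3/2)*b) + b)/2 = -((b² + (10*√30/9)*b) + b)/2 = -((b² + 10*b*√30/9) + b)/2 = -(b + b² + 10*b*√30/9)/2 = -b/2 - b²/2 - 5*b*√30/9)
k(263)/50159 = -1/18*263*(9 + 9*263 + 10*√30)/50159 = -1/18*263*(9 + 2367 + 10*√30)*(1/50159) = -1/18*263*(2376 + 10*√30)*(1/50159) = (-34716 - 1315*√30/9)*(1/50159) = -34716/50159 - 1315*√30/451431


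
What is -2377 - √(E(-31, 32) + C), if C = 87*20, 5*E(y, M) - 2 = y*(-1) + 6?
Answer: -2377 - 3*√4855/5 ≈ -2418.8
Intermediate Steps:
E(y, M) = 8/5 - y/5 (E(y, M) = ⅖ + (y*(-1) + 6)/5 = ⅖ + (-y + 6)/5 = ⅖ + (6 - y)/5 = ⅖ + (6/5 - y/5) = 8/5 - y/5)
C = 1740
-2377 - √(E(-31, 32) + C) = -2377 - √((8/5 - ⅕*(-31)) + 1740) = -2377 - √((8/5 + 31/5) + 1740) = -2377 - √(39/5 + 1740) = -2377 - √(8739/5) = -2377 - 3*√4855/5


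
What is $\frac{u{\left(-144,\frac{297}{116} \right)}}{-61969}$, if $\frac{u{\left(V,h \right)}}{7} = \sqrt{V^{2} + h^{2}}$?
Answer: $- \frac{315 \sqrt{137833}}{7188404} \approx -0.016269$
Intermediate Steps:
$u{\left(V,h \right)} = 7 \sqrt{V^{2} + h^{2}}$
$\frac{u{\left(-144,\frac{297}{116} \right)}}{-61969} = \frac{7 \sqrt{\left(-144\right)^{2} + \left(\frac{297}{116}\right)^{2}}}{-61969} = 7 \sqrt{20736 + \left(297 \cdot \frac{1}{116}\right)^{2}} \left(- \frac{1}{61969}\right) = 7 \sqrt{20736 + \left(\frac{297}{116}\right)^{2}} \left(- \frac{1}{61969}\right) = 7 \sqrt{20736 + \frac{88209}{13456}} \left(- \frac{1}{61969}\right) = 7 \sqrt{\frac{279111825}{13456}} \left(- \frac{1}{61969}\right) = 7 \frac{45 \sqrt{137833}}{116} \left(- \frac{1}{61969}\right) = \frac{315 \sqrt{137833}}{116} \left(- \frac{1}{61969}\right) = - \frac{315 \sqrt{137833}}{7188404}$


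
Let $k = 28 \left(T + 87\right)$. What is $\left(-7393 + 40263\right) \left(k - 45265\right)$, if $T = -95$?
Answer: $-1495223430$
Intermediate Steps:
$k = -224$ ($k = 28 \left(-95 + 87\right) = 28 \left(-8\right) = -224$)
$\left(-7393 + 40263\right) \left(k - 45265\right) = \left(-7393 + 40263\right) \left(-224 - 45265\right) = 32870 \left(-45489\right) = -1495223430$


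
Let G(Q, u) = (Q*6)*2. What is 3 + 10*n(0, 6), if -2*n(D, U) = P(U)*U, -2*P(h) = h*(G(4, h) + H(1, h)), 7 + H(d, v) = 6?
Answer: 4233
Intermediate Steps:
G(Q, u) = 12*Q (G(Q, u) = (6*Q)*2 = 12*Q)
H(d, v) = -1 (H(d, v) = -7 + 6 = -1)
P(h) = -47*h/2 (P(h) = -h*(12*4 - 1)/2 = -h*(48 - 1)/2 = -h*47/2 = -47*h/2)
n(D, U) = 47*U²/4 (n(D, U) = -(-47*U/2)*U/2 = -(-47)*U²/4 = 47*U²/4)
3 + 10*n(0, 6) = 3 + 10*((47/4)*6²) = 3 + 10*((47/4)*36) = 3 + 10*423 = 3 + 4230 = 4233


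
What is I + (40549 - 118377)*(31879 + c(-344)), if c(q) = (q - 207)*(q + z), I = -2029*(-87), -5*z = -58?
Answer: -83676436381/5 ≈ -1.6735e+10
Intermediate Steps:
z = 58/5 (z = -1/5*(-58) = 58/5 ≈ 11.600)
I = 176523
c(q) = (-207 + q)*(58/5 + q) (c(q) = (q - 207)*(q + 58/5) = (-207 + q)*(58/5 + q))
I + (40549 - 118377)*(31879 + c(-344)) = 176523 + (40549 - 118377)*(31879 + (-12006/5 + (-344)**2 - 977/5*(-344))) = 176523 - 77828*(31879 + (-12006/5 + 118336 + 336088/5)) = 176523 - 77828*(31879 + 915762/5) = 176523 - 77828*1075157/5 = 176523 - 83677318996/5 = -83676436381/5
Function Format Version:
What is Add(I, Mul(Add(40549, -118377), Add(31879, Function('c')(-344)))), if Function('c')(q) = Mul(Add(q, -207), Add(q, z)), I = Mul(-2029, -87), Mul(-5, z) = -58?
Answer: Rational(-83676436381, 5) ≈ -1.6735e+10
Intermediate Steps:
z = Rational(58, 5) (z = Mul(Rational(-1, 5), -58) = Rational(58, 5) ≈ 11.600)
I = 176523
Function('c')(q) = Mul(Add(-207, q), Add(Rational(58, 5), q)) (Function('c')(q) = Mul(Add(q, -207), Add(q, Rational(58, 5))) = Mul(Add(-207, q), Add(Rational(58, 5), q)))
Add(I, Mul(Add(40549, -118377), Add(31879, Function('c')(-344)))) = Add(176523, Mul(Add(40549, -118377), Add(31879, Add(Rational(-12006, 5), Pow(-344, 2), Mul(Rational(-977, 5), -344))))) = Add(176523, Mul(-77828, Add(31879, Add(Rational(-12006, 5), 118336, Rational(336088, 5))))) = Add(176523, Mul(-77828, Add(31879, Rational(915762, 5)))) = Add(176523, Mul(-77828, Rational(1075157, 5))) = Add(176523, Rational(-83677318996, 5)) = Rational(-83676436381, 5)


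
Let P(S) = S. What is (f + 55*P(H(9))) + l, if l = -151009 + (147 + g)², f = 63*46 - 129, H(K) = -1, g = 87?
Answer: -93539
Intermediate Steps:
f = 2769 (f = 2898 - 129 = 2769)
l = -96253 (l = -151009 + (147 + 87)² = -151009 + 234² = -151009 + 54756 = -96253)
(f + 55*P(H(9))) + l = (2769 + 55*(-1)) - 96253 = (2769 - 55) - 96253 = 2714 - 96253 = -93539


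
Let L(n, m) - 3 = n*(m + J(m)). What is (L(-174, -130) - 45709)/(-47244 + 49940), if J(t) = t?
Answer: -233/1348 ≈ -0.17285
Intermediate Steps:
L(n, m) = 3 + 2*m*n (L(n, m) = 3 + n*(m + m) = 3 + n*(2*m) = 3 + 2*m*n)
(L(-174, -130) - 45709)/(-47244 + 49940) = ((3 + 2*(-130)*(-174)) - 45709)/(-47244 + 49940) = ((3 + 45240) - 45709)/2696 = (45243 - 45709)*(1/2696) = -466*1/2696 = -233/1348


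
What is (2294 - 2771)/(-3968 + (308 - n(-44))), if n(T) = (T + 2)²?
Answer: 159/1808 ≈ 0.087942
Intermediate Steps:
n(T) = (2 + T)²
(2294 - 2771)/(-3968 + (308 - n(-44))) = (2294 - 2771)/(-3968 + (308 - (2 - 44)²)) = -477/(-3968 + (308 - 1*(-42)²)) = -477/(-3968 + (308 - 1*1764)) = -477/(-3968 + (308 - 1764)) = -477/(-3968 - 1456) = -477/(-5424) = -477*(-1/5424) = 159/1808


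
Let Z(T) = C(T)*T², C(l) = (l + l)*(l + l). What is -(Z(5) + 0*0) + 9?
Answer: -2491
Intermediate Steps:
C(l) = 4*l² (C(l) = (2*l)*(2*l) = 4*l²)
Z(T) = 4*T⁴ (Z(T) = (4*T²)*T² = 4*T⁴)
-(Z(5) + 0*0) + 9 = -(4*5⁴ + 0*0) + 9 = -(4*625 + 0) + 9 = -(2500 + 0) + 9 = -1*2500 + 9 = -2500 + 9 = -2491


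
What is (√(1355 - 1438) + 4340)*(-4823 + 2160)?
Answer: -11557420 - 2663*I*√83 ≈ -1.1557e+7 - 24261.0*I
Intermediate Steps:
(√(1355 - 1438) + 4340)*(-4823 + 2160) = (√(-83) + 4340)*(-2663) = (I*√83 + 4340)*(-2663) = (4340 + I*√83)*(-2663) = -11557420 - 2663*I*√83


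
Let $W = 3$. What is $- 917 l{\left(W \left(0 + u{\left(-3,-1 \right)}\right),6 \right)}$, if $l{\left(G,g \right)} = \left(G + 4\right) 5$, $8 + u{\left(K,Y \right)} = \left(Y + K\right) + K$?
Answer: $187985$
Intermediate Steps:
$u{\left(K,Y \right)} = -8 + Y + 2 K$ ($u{\left(K,Y \right)} = -8 + \left(\left(Y + K\right) + K\right) = -8 + \left(\left(K + Y\right) + K\right) = -8 + \left(Y + 2 K\right) = -8 + Y + 2 K$)
$l{\left(G,g \right)} = 20 + 5 G$ ($l{\left(G,g \right)} = \left(4 + G\right) 5 = 20 + 5 G$)
$- 917 l{\left(W \left(0 + u{\left(-3,-1 \right)}\right),6 \right)} = - 917 \left(20 + 5 \cdot 3 \left(0 - 15\right)\right) = - 917 \left(20 + 5 \cdot 3 \left(-15\right)\right) = - 917 \left(20 + 5 \left(-45\right)\right) = - 917 \left(20 - 225\right) = \left(-917\right) \left(-205\right) = 187985$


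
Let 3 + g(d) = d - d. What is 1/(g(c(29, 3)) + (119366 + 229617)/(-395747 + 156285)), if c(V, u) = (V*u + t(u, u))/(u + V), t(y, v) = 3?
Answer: -239462/1067369 ≈ -0.22435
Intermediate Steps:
c(V, u) = (3 + V*u)/(V + u) (c(V, u) = (V*u + 3)/(u + V) = (3 + V*u)/(V + u))
g(d) = -3 (g(d) = -3 + (d - d) = -3 + 0 = -3)
1/(g(c(29, 3)) + (119366 + 229617)/(-395747 + 156285)) = 1/(-3 + (119366 + 229617)/(-395747 + 156285)) = 1/(-3 + 348983/(-239462)) = 1/(-3 + 348983*(-1/239462)) = 1/(-3 - 348983/239462) = 1/(-1067369/239462) = -239462/1067369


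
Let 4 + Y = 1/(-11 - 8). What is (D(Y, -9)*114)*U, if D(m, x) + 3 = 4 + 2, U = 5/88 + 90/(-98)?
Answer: -635265/2156 ≈ -294.65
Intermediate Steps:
Y = -77/19 (Y = -4 + 1/(-11 - 8) = -4 + 1/(-19) = -4 - 1/19 = -77/19 ≈ -4.0526)
U = -3715/4312 (U = 5*(1/88) + 90*(-1/98) = 5/88 - 45/49 = -3715/4312 ≈ -0.86155)
D(m, x) = 3 (D(m, x) = -3 + (4 + 2) = -3 + 6 = 3)
(D(Y, -9)*114)*U = (3*114)*(-3715/4312) = 342*(-3715/4312) = -635265/2156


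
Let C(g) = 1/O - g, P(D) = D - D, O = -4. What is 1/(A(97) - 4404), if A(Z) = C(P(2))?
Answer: -4/17617 ≈ -0.00022705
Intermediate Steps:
P(D) = 0
C(g) = -¼ - g (C(g) = 1/(-4) - g = -¼ - g)
A(Z) = -¼ (A(Z) = -¼ - 1*0 = -¼ + 0 = -¼)
1/(A(97) - 4404) = 1/(-¼ - 4404) = 1/(-17617/4) = -4/17617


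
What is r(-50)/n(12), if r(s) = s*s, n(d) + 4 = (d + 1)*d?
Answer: 625/38 ≈ 16.447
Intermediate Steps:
n(d) = -4 + d*(1 + d) (n(d) = -4 + (d + 1)*d = -4 + (1 + d)*d = -4 + d*(1 + d))
r(s) = s**2
r(-50)/n(12) = (-50)**2/(-4 + 12 + 12**2) = 2500/(-4 + 12 + 144) = 2500/152 = 2500*(1/152) = 625/38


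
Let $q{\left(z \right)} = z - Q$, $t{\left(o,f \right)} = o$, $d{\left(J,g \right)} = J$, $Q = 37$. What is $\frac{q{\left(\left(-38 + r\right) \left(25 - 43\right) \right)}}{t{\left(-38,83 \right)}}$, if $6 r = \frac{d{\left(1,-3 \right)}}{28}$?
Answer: $- \frac{18113}{1064} \approx -17.023$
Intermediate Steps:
$r = \frac{1}{168}$ ($r = \frac{1 \cdot \frac{1}{28}}{6} = \frac{1}{6} \cdot \frac{1}{28} = \frac{1}{168} \approx 0.0059524$)
$q{\left(z \right)} = -37 + z$ ($q{\left(z \right)} = z - 37 = -37 + z$)
$\frac{q{\left(\left(-38 + r\right) \left(25 - 43\right) \right)}}{t{\left(-38,83 \right)}} = \frac{-37 + \left(-38 + \frac{1}{168}\right) \left(25 - 43\right)}{-38} = \left(-37 - - \frac{19149}{28}\right) \left(- \frac{1}{38}\right) = \left(-37 + \frac{19149}{28}\right) \left(- \frac{1}{38}\right) = \frac{18113}{28} \left(- \frac{1}{38}\right) = - \frac{18113}{1064}$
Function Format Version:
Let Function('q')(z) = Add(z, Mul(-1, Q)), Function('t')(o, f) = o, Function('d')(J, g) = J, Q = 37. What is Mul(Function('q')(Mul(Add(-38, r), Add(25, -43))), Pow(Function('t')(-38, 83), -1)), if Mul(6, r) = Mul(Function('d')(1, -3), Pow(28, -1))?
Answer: Rational(-18113, 1064) ≈ -17.023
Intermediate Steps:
r = Rational(1, 168) (r = Mul(Rational(1, 6), Mul(1, Pow(28, -1))) = Mul(Rational(1, 6), Mul(1, Rational(1, 28))) = Mul(Rational(1, 6), Rational(1, 28)) = Rational(1, 168) ≈ 0.0059524)
Function('q')(z) = Add(-37, z) (Function('q')(z) = Add(z, Mul(-1, 37)) = Add(z, -37) = Add(-37, z))
Mul(Function('q')(Mul(Add(-38, r), Add(25, -43))), Pow(Function('t')(-38, 83), -1)) = Mul(Add(-37, Mul(Add(-38, Rational(1, 168)), Add(25, -43))), Pow(-38, -1)) = Mul(Add(-37, Mul(Rational(-6383, 168), -18)), Rational(-1, 38)) = Mul(Add(-37, Rational(19149, 28)), Rational(-1, 38)) = Mul(Rational(18113, 28), Rational(-1, 38)) = Rational(-18113, 1064)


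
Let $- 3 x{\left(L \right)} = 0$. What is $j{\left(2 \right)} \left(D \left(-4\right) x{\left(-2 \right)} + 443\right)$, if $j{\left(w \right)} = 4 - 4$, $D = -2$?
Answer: $0$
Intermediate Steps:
$j{\left(w \right)} = 0$ ($j{\left(w \right)} = 4 - 4 = 0$)
$x{\left(L \right)} = 0$ ($x{\left(L \right)} = \left(- \frac{1}{3}\right) 0 = 0$)
$j{\left(2 \right)} \left(D \left(-4\right) x{\left(-2 \right)} + 443\right) = 0 \left(\left(-2\right) \left(-4\right) 0 + 443\right) = 0 \left(8 \cdot 0 + 443\right) = 0 \left(0 + 443\right) = 0 \cdot 443 = 0$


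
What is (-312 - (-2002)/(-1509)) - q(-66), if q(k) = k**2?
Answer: -7046014/1509 ≈ -4669.3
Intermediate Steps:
(-312 - (-2002)/(-1509)) - q(-66) = (-312 - (-2002)/(-1509)) - 1*(-66)**2 = (-312 - (-2002)*(-1)/1509) - 1*4356 = (-312 - 1*2002/1509) - 4356 = (-312 - 2002/1509) - 4356 = -472810/1509 - 4356 = -7046014/1509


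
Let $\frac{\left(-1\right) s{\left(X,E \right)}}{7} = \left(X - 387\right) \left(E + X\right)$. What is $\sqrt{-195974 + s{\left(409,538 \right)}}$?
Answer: $2 i \sqrt{85453} \approx 584.65 i$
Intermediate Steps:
$s{\left(X,E \right)} = - 7 \left(-387 + X\right) \left(E + X\right)$ ($s{\left(X,E \right)} = - 7 \left(X - 387\right) \left(E + X\right) = - 7 \left(-387 + X\right) \left(E + X\right)$)
$\sqrt{-195974 + s{\left(409,538 \right)}} = \sqrt{-195974 + \left(- 7 \cdot 409^{2} + 2709 \cdot 538 + 2709 \cdot 409 - 3766 \cdot 409\right)} = \sqrt{-195974 + \left(\left(-7\right) 167281 + 1457442 + 1107981 - 1540294\right)} = \sqrt{-195974 + \left(-1170967 + 1457442 + 1107981 - 1540294\right)} = \sqrt{-195974 - 145838} = \sqrt{-341812} = 2 i \sqrt{85453}$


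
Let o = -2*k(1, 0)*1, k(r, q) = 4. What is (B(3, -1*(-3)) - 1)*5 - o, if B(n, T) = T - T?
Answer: 3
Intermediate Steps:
B(n, T) = 0
o = -8 (o = -2*4*1 = -8*1 = -8)
(B(3, -1*(-3)) - 1)*5 - o = (0 - 1)*5 - 1*(-8) = -1*5 + 8 = -5 + 8 = 3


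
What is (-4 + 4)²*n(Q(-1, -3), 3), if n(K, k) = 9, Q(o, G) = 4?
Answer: 0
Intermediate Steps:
(-4 + 4)²*n(Q(-1, -3), 3) = (-4 + 4)²*9 = 0²*9 = 0*9 = 0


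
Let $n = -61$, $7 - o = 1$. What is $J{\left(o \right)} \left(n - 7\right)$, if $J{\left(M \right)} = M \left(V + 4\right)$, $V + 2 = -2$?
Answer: $0$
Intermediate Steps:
$o = 6$ ($o = 7 - 1 = 6$)
$V = -4$ ($V = -2 - 2 = -4$)
$J{\left(M \right)} = 0$ ($J{\left(M \right)} = M \left(-4 + 4\right) = M 0 = 0$)
$J{\left(o \right)} \left(n - 7\right) = 0 \left(-61 - 7\right) = 0 \left(-68\right) = 0$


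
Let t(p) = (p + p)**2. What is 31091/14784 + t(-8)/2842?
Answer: 6581809/3001152 ≈ 2.1931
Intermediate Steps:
t(p) = 4*p**2 (t(p) = (2*p)**2 = 4*p**2)
31091/14784 + t(-8)/2842 = 31091/14784 + (4*(-8)**2)/2842 = 31091*(1/14784) + (4*64)*(1/2842) = 31091/14784 + 256*(1/2842) = 31091/14784 + 128/1421 = 6581809/3001152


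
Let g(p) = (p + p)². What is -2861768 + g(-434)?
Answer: -2108344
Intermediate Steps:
g(p) = 4*p² (g(p) = (2*p)² = 4*p²)
-2861768 + g(-434) = -2861768 + 4*(-434)² = -2861768 + 4*188356 = -2861768 + 753424 = -2108344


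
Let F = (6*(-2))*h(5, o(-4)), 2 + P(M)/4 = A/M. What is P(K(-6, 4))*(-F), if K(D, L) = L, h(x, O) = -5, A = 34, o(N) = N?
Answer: -1560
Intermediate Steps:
P(M) = -8 + 136/M (P(M) = -8 + 4*(34/M) = -8 + 136/M)
F = 60 (F = (6*(-2))*(-5) = -12*(-5) = 60)
P(K(-6, 4))*(-F) = (-8 + 136/4)*(-1*60) = (-8 + 136*(¼))*(-60) = (-8 + 34)*(-60) = 26*(-60) = -1560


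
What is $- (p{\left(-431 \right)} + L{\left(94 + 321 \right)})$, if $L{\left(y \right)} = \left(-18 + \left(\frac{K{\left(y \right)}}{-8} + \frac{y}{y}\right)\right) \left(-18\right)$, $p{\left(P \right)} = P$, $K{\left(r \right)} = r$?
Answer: $- \frac{3235}{4} \approx -808.75$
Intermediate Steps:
$L{\left(y \right)} = 306 + \frac{9 y}{4}$ ($L{\left(y \right)} = \left(-18 + \left(\frac{y}{-8} + \frac{y}{y}\right)\right) \left(-18\right) = \left(-18 + \left(y \left(- \frac{1}{8}\right) + 1\right)\right) \left(-18\right) = \left(-18 - \left(-1 + \frac{y}{8}\right)\right) \left(-18\right) = \left(-17 - \frac{y}{8}\right) \left(-18\right) = 306 + \frac{9 y}{4}$)
$- (p{\left(-431 \right)} + L{\left(94 + 321 \right)}) = - (-431 + \left(306 + \frac{9 \left(94 + 321\right)}{4}\right)) = - (-431 + \left(306 + \frac{9}{4} \cdot 415\right)) = - (-431 + \left(306 + \frac{3735}{4}\right)) = - (-431 + \frac{4959}{4}) = \left(-1\right) \frac{3235}{4} = - \frac{3235}{4}$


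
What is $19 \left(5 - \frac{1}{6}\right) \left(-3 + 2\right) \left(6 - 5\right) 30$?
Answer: $-2755$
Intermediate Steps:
$19 \left(5 - \frac{1}{6}\right) \left(-3 + 2\right) \left(6 - 5\right) 30 = 19 \left(5 - \frac{1}{6}\right) \left(\left(-1\right) 1\right) 30 = 19 \left(5 - \frac{1}{6}\right) \left(-1\right) 30 = 19 \cdot \frac{29}{6} \left(-1\right) 30 = 19 \left(- \frac{29}{6}\right) 30 = \left(- \frac{551}{6}\right) 30 = -2755$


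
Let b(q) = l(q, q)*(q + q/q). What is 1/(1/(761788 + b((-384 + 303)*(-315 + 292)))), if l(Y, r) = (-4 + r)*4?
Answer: 14622492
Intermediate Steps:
l(Y, r) = -16 + 4*r
b(q) = (1 + q)*(-16 + 4*q) (b(q) = (-16 + 4*q)*(q + q/q) = (-16 + 4*q)*(q + 1) = (-16 + 4*q)*(1 + q) = (1 + q)*(-16 + 4*q))
1/(1/(761788 + b((-384 + 303)*(-315 + 292)))) = 1/(1/(761788 + 4*(1 + (-384 + 303)*(-315 + 292))*(-4 + (-384 + 303)*(-315 + 292)))) = 1/(1/(761788 + 4*(1 - 81*(-23))*(-4 - 81*(-23)))) = 1/(1/(761788 + 4*(1 + 1863)*(-4 + 1863))) = 1/(1/(761788 + 4*1864*1859)) = 1/(1/(761788 + 13860704)) = 1/(1/14622492) = 14622492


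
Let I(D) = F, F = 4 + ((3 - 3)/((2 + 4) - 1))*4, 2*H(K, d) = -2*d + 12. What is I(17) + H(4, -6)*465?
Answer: 5584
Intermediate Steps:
H(K, d) = 6 - d (H(K, d) = (-2*d + 12)/2 = (12 - 2*d)/2 = 6 - d)
F = 4 (F = 4 + (0/(6 - 1))*4 = 4 + (0/5)*4 = 4 + (0*(1/5))*4 = 4 + 0*4 = 4 + 0 = 4)
I(D) = 4
I(17) + H(4, -6)*465 = 4 + (6 - 1*(-6))*465 = 4 + (6 + 6)*465 = 4 + 12*465 = 4 + 5580 = 5584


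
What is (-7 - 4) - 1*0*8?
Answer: -11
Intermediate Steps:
(-7 - 4) - 1*0*8 = -11 + 0*8 = -11 + 0 = -11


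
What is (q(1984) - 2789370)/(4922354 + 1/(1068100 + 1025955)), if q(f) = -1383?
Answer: -1947996757805/3435893335157 ≈ -0.56695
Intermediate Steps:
(q(1984) - 2789370)/(4922354 + 1/(1068100 + 1025955)) = (-1383 - 2789370)/(4922354 + 1/(1068100 + 1025955)) = -2790753/(4922354 + 1/2094055) = -2790753/10307680005471/2094055 = -2790753*2094055/10307680005471 = -1947996757805/3435893335157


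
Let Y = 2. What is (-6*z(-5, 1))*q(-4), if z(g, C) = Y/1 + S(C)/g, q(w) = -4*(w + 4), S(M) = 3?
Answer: 0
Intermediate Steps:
q(w) = -16 - 4*w (q(w) = -4*(4 + w) = -16 - 4*w)
z(g, C) = 2 + 3/g (z(g, C) = 2/1 + 3/g = 2*1 + 3/g = 2 + 3/g)
(-6*z(-5, 1))*q(-4) = (-6*(2 + 3/(-5)))*(-16 - 4*(-4)) = (-6*(2 + 3*(-⅕)))*(-16 + 16) = -6*(2 - ⅗)*0 = -6*7/5*0 = -42/5*0 = 0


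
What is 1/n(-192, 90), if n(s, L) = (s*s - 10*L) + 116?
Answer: 1/36080 ≈ 2.7716e-5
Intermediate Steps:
n(s, L) = 116 + s**2 - 10*L (n(s, L) = (s**2 - 10*L) + 116 = 116 + s**2 - 10*L)
1/n(-192, 90) = 1/(116 + (-192)**2 - 10*90) = 1/(116 + 36864 - 900) = 1/36080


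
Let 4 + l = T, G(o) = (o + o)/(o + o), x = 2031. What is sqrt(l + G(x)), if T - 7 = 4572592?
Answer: 2*sqrt(1143149) ≈ 2138.4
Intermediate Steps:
T = 4572599 (T = 7 + 4572592 = 4572599)
G(o) = 1 (G(o) = (2*o)/((2*o)) = (2*o)*(1/(2*o)) = 1)
l = 4572595 (l = -4 + 4572599 = 4572595)
sqrt(l + G(x)) = sqrt(4572595 + 1) = sqrt(4572596) = 2*sqrt(1143149)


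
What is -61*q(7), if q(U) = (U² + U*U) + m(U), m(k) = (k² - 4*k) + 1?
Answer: -7320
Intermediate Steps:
m(k) = 1 + k² - 4*k
q(U) = 1 - 4*U + 3*U² (q(U) = (U² + U*U) + (1 + U² - 4*U) = (U² + U²) + (1 + U² - 4*U) = 2*U² + (1 + U² - 4*U) = 1 - 4*U + 3*U²)
-61*q(7) = -61*(1 - 4*7 + 3*7²) = -61*(1 - 28 + 3*49) = -61*(1 - 28 + 147) = -61*120 = -7320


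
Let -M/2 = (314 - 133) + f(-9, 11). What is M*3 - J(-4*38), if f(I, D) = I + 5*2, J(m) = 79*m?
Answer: 10916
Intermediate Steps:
f(I, D) = 10 + I (f(I, D) = I + 10 = 10 + I)
M = -364 (M = -2*((314 - 133) + (10 - 9)) = -2*(181 + 1) = -2*182 = -364)
M*3 - J(-4*38) = -364*3 - 79*(-4*38) = -1092 - 79*(-152) = -1092 - 1*(-12008) = -1092 + 12008 = 10916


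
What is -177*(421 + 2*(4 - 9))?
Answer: -72747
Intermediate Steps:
-177*(421 + 2*(4 - 9)) = -177*(421 + 2*(-5)) = -177*(421 - 10) = -177*411 = -72747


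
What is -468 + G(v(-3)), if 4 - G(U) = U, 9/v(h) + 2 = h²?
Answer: -3257/7 ≈ -465.29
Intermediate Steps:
v(h) = 9/(-2 + h²)
G(U) = 4 - U
-468 + G(v(-3)) = -468 + (4 - 9/(-2 + (-3)²)) = -468 + (4 - 9/(-2 + 9)) = -468 + (4 - 9/7) = -468 + 19/7 = -3257/7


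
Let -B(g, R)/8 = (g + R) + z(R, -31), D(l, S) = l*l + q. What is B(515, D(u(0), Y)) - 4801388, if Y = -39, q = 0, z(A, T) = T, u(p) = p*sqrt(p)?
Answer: -4805260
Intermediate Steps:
u(p) = p**(3/2)
D(l, S) = l**2 (D(l, S) = l*l + 0 = l**2 + 0 = l**2)
B(g, R) = 248 - 8*R - 8*g (B(g, R) = -8*((g + R) - 31) = -8*((R + g) - 31) = -8*(-31 + R + g) = 248 - 8*R - 8*g)
B(515, D(u(0), Y)) - 4801388 = (248 - 8*(0**(3/2))**2 - 8*515) - 4801388 = (248 - 8*0**2 - 4120) - 4801388 = (248 - 8*0 - 4120) - 4801388 = (248 + 0 - 4120) - 4801388 = -3872 - 4801388 = -4805260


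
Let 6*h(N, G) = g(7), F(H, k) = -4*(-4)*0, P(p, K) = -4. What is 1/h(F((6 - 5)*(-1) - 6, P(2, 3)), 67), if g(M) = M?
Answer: 6/7 ≈ 0.85714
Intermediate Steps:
F(H, k) = 0 (F(H, k) = 16*0 = 0)
h(N, G) = 7/6 (h(N, G) = (⅙)*7 = 7/6)
1/h(F((6 - 5)*(-1) - 6, P(2, 3)), 67) = 1/(7/6) = 6/7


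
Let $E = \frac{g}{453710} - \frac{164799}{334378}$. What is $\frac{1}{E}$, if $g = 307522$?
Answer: $\frac{75855321190}{14028818513} \approx 5.4071$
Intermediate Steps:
$E = \frac{14028818513}{75855321190}$ ($E = \frac{307522}{453710} - \frac{164799}{334378} = 307522 \cdot \frac{1}{453710} - \frac{164799}{334378} = \frac{153761}{226855} - \frac{164799}{334378} = \frac{14028818513}{75855321190} \approx 0.18494$)
$\frac{1}{E} = \frac{1}{\frac{14028818513}{75855321190}} = \frac{75855321190}{14028818513}$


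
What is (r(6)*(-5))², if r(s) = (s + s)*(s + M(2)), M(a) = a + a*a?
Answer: 518400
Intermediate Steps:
M(a) = a + a²
r(s) = 2*s*(6 + s) (r(s) = (s + s)*(s + 2*(1 + 2)) = (2*s)*(s + 2*3) = (2*s)*(s + 6) = (2*s)*(6 + s) = 2*s*(6 + s))
(r(6)*(-5))² = ((2*6*(6 + 6))*(-5))² = ((2*6*12)*(-5))² = (144*(-5))² = (-720)² = 518400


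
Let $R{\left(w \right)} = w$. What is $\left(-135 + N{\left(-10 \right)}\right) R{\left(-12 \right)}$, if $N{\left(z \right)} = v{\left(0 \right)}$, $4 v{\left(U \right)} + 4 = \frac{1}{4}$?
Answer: $\frac{6525}{4} \approx 1631.3$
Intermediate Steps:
$v{\left(U \right)} = - \frac{15}{16}$ ($v{\left(U \right)} = -1 + \frac{1}{4 \cdot 4} = -1 + \frac{1}{4} \cdot \frac{1}{4} = -1 + \frac{1}{16} = - \frac{15}{16}$)
$N{\left(z \right)} = - \frac{15}{16}$
$\left(-135 + N{\left(-10 \right)}\right) R{\left(-12 \right)} = \left(-135 - \frac{15}{16}\right) \left(-12\right) = \left(- \frac{2175}{16}\right) \left(-12\right) = \frac{6525}{4}$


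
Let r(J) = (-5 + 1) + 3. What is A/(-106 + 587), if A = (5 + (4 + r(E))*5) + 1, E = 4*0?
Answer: 21/481 ≈ 0.043659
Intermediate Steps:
E = 0
r(J) = -1 (r(J) = -4 + 3 = -1)
A = 21 (A = (5 + (4 - 1)*5) + 1 = (5 + 3*5) + 1 = (5 + 15) + 1 = 20 + 1 = 21)
A/(-106 + 587) = 21/(-106 + 587) = 21/481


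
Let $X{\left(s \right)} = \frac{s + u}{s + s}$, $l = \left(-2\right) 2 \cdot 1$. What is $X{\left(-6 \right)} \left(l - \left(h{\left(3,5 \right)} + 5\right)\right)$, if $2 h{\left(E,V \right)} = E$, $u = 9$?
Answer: $\frac{21}{8} \approx 2.625$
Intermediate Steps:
$l = -4$ ($l = \left(-4\right) 1 = -4$)
$h{\left(E,V \right)} = \frac{E}{2}$
$X{\left(s \right)} = \frac{9 + s}{2 s}$ ($X{\left(s \right)} = \frac{s + 9}{s + s} = \frac{9 + s}{2 s}$)
$X{\left(-6 \right)} \left(l - \left(h{\left(3,5 \right)} + 5\right)\right) = \frac{9 - 6}{2 \left(-6\right)} \left(-4 - \left(\frac{1}{2} \cdot 3 + 5\right)\right) = \frac{1}{2} \left(- \frac{1}{6}\right) 3 \left(-4 - \left(\frac{3}{2} + 5\right)\right) = - \frac{-4 - \frac{13}{2}}{4} = \left(- \frac{1}{4}\right) \left(- \frac{21}{2}\right) = \frac{21}{8}$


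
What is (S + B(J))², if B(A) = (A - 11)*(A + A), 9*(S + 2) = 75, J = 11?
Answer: 361/9 ≈ 40.111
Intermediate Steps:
S = 19/3 (S = -2 + (⅑)*75 = -2 + 25/3 = 19/3 ≈ 6.3333)
B(A) = 2*A*(-11 + A) (B(A) = (-11 + A)*(2*A) = 2*A*(-11 + A))
(S + B(J))² = (19/3 + 2*11*(-11 + 11))² = (19/3 + 2*11*0)² = (19/3 + 0)² = (19/3)² = 361/9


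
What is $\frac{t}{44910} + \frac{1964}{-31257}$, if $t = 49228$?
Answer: $\frac{26861414}{25995405} \approx 1.0333$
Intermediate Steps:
$\frac{t}{44910} + \frac{1964}{-31257} = \frac{49228}{44910} + \frac{1964}{-31257} = 49228 \cdot \frac{1}{44910} + 1964 \left(- \frac{1}{31257}\right) = \frac{24614}{22455} - \frac{1964}{31257} = \frac{26861414}{25995405}$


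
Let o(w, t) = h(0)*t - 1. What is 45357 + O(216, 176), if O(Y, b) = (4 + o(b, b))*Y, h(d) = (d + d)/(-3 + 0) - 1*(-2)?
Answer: 122037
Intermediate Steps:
h(d) = 2 - 2*d/3 (h(d) = (2*d)/(-3) + 2 = (2*d)*(-⅓) + 2 = -2*d/3 + 2 = 2 - 2*d/3)
o(w, t) = -1 + 2*t (o(w, t) = (2 - ⅔*0)*t - 1 = (2 + 0)*t - 1 = 2*t - 1 = -1 + 2*t)
O(Y, b) = Y*(3 + 2*b) (O(Y, b) = (4 + (-1 + 2*b))*Y = (3 + 2*b)*Y = Y*(3 + 2*b))
45357 + O(216, 176) = 45357 + 216*(3 + 2*176) = 45357 + 216*(3 + 352) = 45357 + 216*355 = 45357 + 76680 = 122037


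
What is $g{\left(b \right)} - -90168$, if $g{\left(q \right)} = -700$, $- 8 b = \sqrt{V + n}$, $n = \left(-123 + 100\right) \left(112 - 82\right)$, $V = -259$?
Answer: $89468$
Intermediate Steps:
$n = -690$ ($n = \left(-23\right) 30 = -690$)
$b = - \frac{i \sqrt{949}}{8}$ ($b = - \frac{\sqrt{-259 - 690}}{8} = - \frac{\sqrt{-949}}{8} = - \frac{i \sqrt{949}}{8} \approx - 3.8507 i$)
$g{\left(b \right)} - -90168 = -700 - -90168 = -700 + 90168 = 89468$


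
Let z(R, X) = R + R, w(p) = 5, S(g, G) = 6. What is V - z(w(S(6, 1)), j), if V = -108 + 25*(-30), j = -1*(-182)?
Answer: -868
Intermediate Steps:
j = 182
z(R, X) = 2*R
V = -858 (V = -108 - 750 = -858)
V - z(w(S(6, 1)), j) = -858 - 2*5 = -858 - 1*10 = -858 - 10 = -868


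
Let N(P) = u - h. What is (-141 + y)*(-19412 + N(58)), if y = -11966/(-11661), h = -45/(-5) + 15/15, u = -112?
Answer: 31884078490/11661 ≈ 2.7342e+6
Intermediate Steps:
h = 10 (h = -45*(-⅕) + 15*(1/15) = 9 + 1 = 10)
N(P) = -122 (N(P) = -112 - 1*10 = -112 - 10 = -122)
y = 11966/11661 (y = -11966*(-1/11661) = 11966/11661 ≈ 1.0262)
(-141 + y)*(-19412 + N(58)) = (-141 + 11966/11661)*(-19412 - 122) = -1632235/11661*(-19534) = 31884078490/11661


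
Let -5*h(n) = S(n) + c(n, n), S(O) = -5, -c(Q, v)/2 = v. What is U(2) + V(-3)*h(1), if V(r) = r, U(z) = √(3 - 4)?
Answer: -21/5 + I ≈ -4.2 + 1.0*I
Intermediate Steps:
c(Q, v) = -2*v
U(z) = I (U(z) = √(-1) = I)
h(n) = 1 + 2*n/5 (h(n) = -(-5 - 2*n)/5 = 1 + 2*n/5)
U(2) + V(-3)*h(1) = I - 3*(1 + (⅖)*1) = I - 3*(1 + ⅖) = I - 3*7/5 = I - 21/5 = -21/5 + I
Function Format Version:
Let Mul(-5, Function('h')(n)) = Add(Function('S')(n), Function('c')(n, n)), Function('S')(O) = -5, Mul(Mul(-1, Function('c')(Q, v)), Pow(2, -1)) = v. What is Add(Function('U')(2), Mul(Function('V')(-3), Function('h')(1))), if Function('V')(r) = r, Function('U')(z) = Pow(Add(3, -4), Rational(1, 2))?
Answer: Add(Rational(-21, 5), I) ≈ Add(-4.2000, Mul(1.0000, I))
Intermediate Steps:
Function('c')(Q, v) = Mul(-2, v)
Function('U')(z) = I (Function('U')(z) = Pow(-1, Rational(1, 2)) = I)
Function('h')(n) = Add(1, Mul(Rational(2, 5), n)) (Function('h')(n) = Mul(Rational(-1, 5), Add(-5, Mul(-2, n))) = Add(1, Mul(Rational(2, 5), n)))
Add(Function('U')(2), Mul(Function('V')(-3), Function('h')(1))) = Add(I, Mul(-3, Add(1, Mul(Rational(2, 5), 1)))) = Add(I, Mul(-3, Add(1, Rational(2, 5)))) = Add(I, Mul(-3, Rational(7, 5))) = Add(I, Rational(-21, 5)) = Add(Rational(-21, 5), I)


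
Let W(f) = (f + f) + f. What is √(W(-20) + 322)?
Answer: √262 ≈ 16.186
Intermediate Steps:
W(f) = 3*f (W(f) = 2*f + f = 3*f)
√(W(-20) + 322) = √(3*(-20) + 322) = √(-60 + 322) = √262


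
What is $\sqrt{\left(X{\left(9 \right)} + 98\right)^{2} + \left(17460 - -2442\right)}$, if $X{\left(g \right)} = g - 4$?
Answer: $\sqrt{30511} \approx 174.67$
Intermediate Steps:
$X{\left(g \right)} = -4 + g$
$\sqrt{\left(X{\left(9 \right)} + 98\right)^{2} + \left(17460 - -2442\right)} = \sqrt{\left(\left(-4 + 9\right) + 98\right)^{2} + \left(17460 - -2442\right)} = \sqrt{\left(5 + 98\right)^{2} + \left(17460 + 2442\right)} = \sqrt{103^{2} + 19902} = \sqrt{10609 + 19902} = \sqrt{30511}$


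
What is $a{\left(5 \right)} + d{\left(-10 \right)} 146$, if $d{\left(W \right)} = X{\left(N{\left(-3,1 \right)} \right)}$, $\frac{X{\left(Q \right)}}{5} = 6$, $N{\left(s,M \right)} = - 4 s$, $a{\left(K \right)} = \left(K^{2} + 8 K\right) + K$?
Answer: $4450$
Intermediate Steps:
$a{\left(K \right)} = K^{2} + 9 K$
$X{\left(Q \right)} = 30$ ($X{\left(Q \right)} = 5 \cdot 6 = 30$)
$d{\left(W \right)} = 30$
$a{\left(5 \right)} + d{\left(-10 \right)} 146 = 5 \left(9 + 5\right) + 30 \cdot 146 = 5 \cdot 14 + 4380 = 70 + 4380 = 4450$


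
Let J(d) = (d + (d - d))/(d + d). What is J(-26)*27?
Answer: 27/2 ≈ 13.500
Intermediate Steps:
J(d) = ½ (J(d) = (d + 0)/((2*d)) = d*(1/(2*d)) = ½)
J(-26)*27 = (½)*27 = 27/2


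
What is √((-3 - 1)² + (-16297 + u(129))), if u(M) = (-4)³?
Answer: I*√16345 ≈ 127.85*I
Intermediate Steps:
u(M) = -64
√((-3 - 1)² + (-16297 + u(129))) = √((-3 - 1)² + (-16297 - 64)) = √((-4)² - 16361) = √(16 - 16361) = √(-16345) = I*√16345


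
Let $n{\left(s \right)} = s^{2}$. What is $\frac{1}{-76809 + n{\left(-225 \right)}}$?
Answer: $- \frac{1}{26184} \approx -3.8191 \cdot 10^{-5}$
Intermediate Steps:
$\frac{1}{-76809 + n{\left(-225 \right)}} = \frac{1}{-76809 + \left(-225\right)^{2}} = \frac{1}{-76809 + 50625} = \frac{1}{-26184} = - \frac{1}{26184}$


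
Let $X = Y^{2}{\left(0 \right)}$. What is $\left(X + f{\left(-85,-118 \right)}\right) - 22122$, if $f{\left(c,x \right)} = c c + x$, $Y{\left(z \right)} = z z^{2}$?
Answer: $-15015$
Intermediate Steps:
$Y{\left(z \right)} = z^{3}$
$f{\left(c,x \right)} = x + c^{2}$ ($f{\left(c,x \right)} = c^{2} + x = x + c^{2}$)
$X = 0$ ($X = \left(0^{3}\right)^{2} = 0^{2} = 0$)
$\left(X + f{\left(-85,-118 \right)}\right) - 22122 = \left(0 - \left(118 - \left(-85\right)^{2}\right)\right) - 22122 = \left(0 + \left(-118 + 7225\right)\right) - 22122 = \left(0 + 7107\right) - 22122 = 7107 - 22122 = -15015$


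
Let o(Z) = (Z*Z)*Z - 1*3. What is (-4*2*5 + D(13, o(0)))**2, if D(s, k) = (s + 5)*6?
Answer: 4624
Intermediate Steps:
o(Z) = -3 + Z**3 (o(Z) = Z**2*Z - 3 = Z**3 - 3 = -3 + Z**3)
D(s, k) = 30 + 6*s (D(s, k) = (5 + s)*6 = 30 + 6*s)
(-4*2*5 + D(13, o(0)))**2 = (-4*2*5 + (30 + 6*13))**2 = (-8*5 + (30 + 78))**2 = (-40 + 108)**2 = 68**2 = 4624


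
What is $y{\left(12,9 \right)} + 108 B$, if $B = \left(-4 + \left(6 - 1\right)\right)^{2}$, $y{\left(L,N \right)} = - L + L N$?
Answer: $204$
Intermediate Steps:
$B = 1$ ($B = \left(-4 + \left(6 - 1\right)\right)^{2} = \left(-4 + 5\right)^{2} = 1^{2} = 1$)
$y{\left(12,9 \right)} + 108 B = 12 \left(-1 + 9\right) + 108 \cdot 1 = 12 \cdot 8 + 108 = 96 + 108 = 204$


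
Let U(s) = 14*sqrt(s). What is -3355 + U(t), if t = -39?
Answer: -3355 + 14*I*sqrt(39) ≈ -3355.0 + 87.43*I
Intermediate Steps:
-3355 + U(t) = -3355 + 14*sqrt(-39) = -3355 + 14*(I*sqrt(39)) = -3355 + 14*I*sqrt(39)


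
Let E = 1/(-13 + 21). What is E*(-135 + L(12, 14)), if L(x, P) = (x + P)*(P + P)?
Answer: 593/8 ≈ 74.125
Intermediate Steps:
L(x, P) = 2*P*(P + x) (L(x, P) = (P + x)*(2*P) = 2*P*(P + x))
E = ⅛ (E = 1/8 = ⅛ ≈ 0.12500)
E*(-135 + L(12, 14)) = (-135 + 2*14*(14 + 12))/8 = (-135 + 2*14*26)/8 = (-135 + 728)/8 = (⅛)*593 = 593/8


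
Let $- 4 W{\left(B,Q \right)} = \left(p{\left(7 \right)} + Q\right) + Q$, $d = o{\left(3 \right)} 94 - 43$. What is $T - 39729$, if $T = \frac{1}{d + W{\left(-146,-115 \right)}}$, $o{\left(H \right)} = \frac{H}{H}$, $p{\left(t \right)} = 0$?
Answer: $- \frac{8621191}{217} \approx -39729.0$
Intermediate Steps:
$o{\left(H \right)} = 1$
$d = 51$ ($d = 1 \cdot 94 - 43 = 94 - 43 = 51$)
$W{\left(B,Q \right)} = - \frac{Q}{2}$ ($W{\left(B,Q \right)} = - \frac{\left(0 + Q\right) + Q}{4} = - \frac{Q + Q}{4} = - \frac{2 Q}{4} = - \frac{Q}{2}$)
$T = \frac{2}{217}$ ($T = \frac{1}{51 - - \frac{115}{2}} = \frac{1}{51 + \frac{115}{2}} = \frac{1}{\frac{217}{2}} = \frac{2}{217} \approx 0.0092166$)
$T - 39729 = \frac{2}{217} - 39729 = - \frac{8621191}{217}$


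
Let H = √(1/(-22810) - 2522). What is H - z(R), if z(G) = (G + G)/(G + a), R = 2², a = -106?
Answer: 4/51 + 3*I*√145798531890/22810 ≈ 0.078431 + 50.22*I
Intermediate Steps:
R = 4
z(G) = 2*G/(-106 + G) (z(G) = (G + G)/(G - 106) = (2*G)/(-106 + G) = 2*G/(-106 + G))
H = 3*I*√145798531890/22810 (H = √(-1/22810 - 2522) = √(-57526821/22810) = 3*I*√145798531890/22810 ≈ 50.22*I)
H - z(R) = 3*I*√145798531890/22810 - 2*4/(-106 + 4) = 3*I*√145798531890/22810 - 2*4/(-102) = 3*I*√145798531890/22810 - 2*4*(-1)/102 = 3*I*√145798531890/22810 - 1*(-4/51) = 3*I*√145798531890/22810 + 4/51 = 4/51 + 3*I*√145798531890/22810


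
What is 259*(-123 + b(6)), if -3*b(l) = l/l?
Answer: -95830/3 ≈ -31943.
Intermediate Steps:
b(l) = -⅓ (b(l) = -l/(3*l) = -⅓*1 = -⅓)
259*(-123 + b(6)) = 259*(-123 - ⅓) = 259*(-370/3) = -95830/3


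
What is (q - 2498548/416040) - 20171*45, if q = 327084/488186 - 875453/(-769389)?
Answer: -5910130781194851608743/6511111606366590 ≈ -9.0770e+5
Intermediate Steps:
q = 339519364967/187802469177 (q = 327084*(1/488186) - 875453*(-1/769389) = 163542/244093 + 875453/769389 = 339519364967/187802469177 ≈ 1.8079)
(q - 2498548/416040) - 20171*45 = (339519364967/187802469177 - 2498548/416040) - 20171*45 = (339519364967/187802469177 - 2498548*1/416040) - 907695 = (339519364967/187802469177 - 624637/104010) - 907695 = -27331653929698693/6511111606366590 - 907695 = -5910130781194851608743/6511111606366590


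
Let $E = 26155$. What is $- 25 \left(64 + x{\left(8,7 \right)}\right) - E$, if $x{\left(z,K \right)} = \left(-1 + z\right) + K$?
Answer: $-28105$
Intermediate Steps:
$x{\left(z,K \right)} = -1 + K + z$
$- 25 \left(64 + x{\left(8,7 \right)}\right) - E = - 25 \left(64 + \left(-1 + 7 + 8\right)\right) - 26155 = - 25 \left(64 + 14\right) - 26155 = \left(-25\right) 78 - 26155 = -1950 - 26155 = -28105$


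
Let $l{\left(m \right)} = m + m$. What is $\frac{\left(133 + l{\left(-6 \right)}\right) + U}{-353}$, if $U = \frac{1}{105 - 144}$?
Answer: $- \frac{4718}{13767} \approx -0.3427$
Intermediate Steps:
$l{\left(m \right)} = 2 m$
$U = - \frac{1}{39}$ ($U = \frac{1}{-39} = - \frac{1}{39} \approx -0.025641$)
$\frac{\left(133 + l{\left(-6 \right)}\right) + U}{-353} = \frac{\left(133 + 2 \left(-6\right)\right) - \frac{1}{39}}{-353} = \left(\left(133 - 12\right) - \frac{1}{39}\right) \left(- \frac{1}{353}\right) = \left(121 - \frac{1}{39}\right) \left(- \frac{1}{353}\right) = \frac{4718}{39} \left(- \frac{1}{353}\right) = - \frac{4718}{13767}$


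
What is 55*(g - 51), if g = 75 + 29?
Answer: 2915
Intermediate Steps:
g = 104
55*(g - 51) = 55*(104 - 51) = 55*53 = 2915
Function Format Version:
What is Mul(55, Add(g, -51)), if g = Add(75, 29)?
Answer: 2915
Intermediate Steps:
g = 104
Mul(55, Add(g, -51)) = Mul(55, Add(104, -51)) = Mul(55, 53) = 2915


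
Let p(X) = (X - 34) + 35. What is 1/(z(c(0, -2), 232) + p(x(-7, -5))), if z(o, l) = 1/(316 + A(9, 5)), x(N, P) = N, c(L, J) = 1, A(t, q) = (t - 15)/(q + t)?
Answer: -2209/13247 ≈ -0.16675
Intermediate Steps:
A(t, q) = (-15 + t)/(q + t)
z(o, l) = 7/2209 (z(o, l) = 1/(316 + (-15 + 9)/(5 + 9)) = 1/(316 - 6/14) = 1/(316 + (1/14)*(-6)) = 1/(316 - 3/7) = 1/(2209/7) = 7/2209)
p(X) = 1 + X (p(X) = (-34 + X) + 35 = 1 + X)
1/(z(c(0, -2), 232) + p(x(-7, -5))) = 1/(7/2209 + (1 - 7)) = 1/(7/2209 - 6) = 1/(-13247/2209) = -2209/13247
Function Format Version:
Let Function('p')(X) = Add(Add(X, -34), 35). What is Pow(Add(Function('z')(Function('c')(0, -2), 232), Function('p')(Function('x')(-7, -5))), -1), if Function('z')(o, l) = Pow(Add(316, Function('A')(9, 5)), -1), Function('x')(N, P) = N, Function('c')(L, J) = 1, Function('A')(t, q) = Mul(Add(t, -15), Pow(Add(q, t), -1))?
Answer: Rational(-2209, 13247) ≈ -0.16675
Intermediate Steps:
Function('A')(t, q) = Mul(Pow(Add(q, t), -1), Add(-15, t)) (Function('A')(t, q) = Mul(Add(-15, t), Pow(Add(q, t), -1)) = Mul(Pow(Add(q, t), -1), Add(-15, t)))
Function('z')(o, l) = Rational(7, 2209) (Function('z')(o, l) = Pow(Add(316, Mul(Pow(Add(5, 9), -1), Add(-15, 9))), -1) = Pow(Add(316, Mul(Pow(14, -1), -6)), -1) = Pow(Add(316, Mul(Rational(1, 14), -6)), -1) = Pow(Add(316, Rational(-3, 7)), -1) = Pow(Rational(2209, 7), -1) = Rational(7, 2209))
Function('p')(X) = Add(1, X) (Function('p')(X) = Add(Add(-34, X), 35) = Add(1, X))
Pow(Add(Function('z')(Function('c')(0, -2), 232), Function('p')(Function('x')(-7, -5))), -1) = Pow(Add(Rational(7, 2209), Add(1, -7)), -1) = Pow(Add(Rational(7, 2209), -6), -1) = Pow(Rational(-13247, 2209), -1) = Rational(-2209, 13247)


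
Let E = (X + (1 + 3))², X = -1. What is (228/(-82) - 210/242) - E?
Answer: -62748/4961 ≈ -12.648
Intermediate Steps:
E = 9 (E = (-1 + (1 + 3))² = (-1 + 4)² = 3² = 9)
(228/(-82) - 210/242) - E = (228/(-82) - 210/242) - 1*9 = (228*(-1/82) - 210*1/242) - 9 = (-114/41 - 105/121) - 9 = -18099/4961 - 9 = -62748/4961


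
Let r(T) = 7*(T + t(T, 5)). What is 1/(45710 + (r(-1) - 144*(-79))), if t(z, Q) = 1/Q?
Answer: 5/285402 ≈ 1.7519e-5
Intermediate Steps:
r(T) = 7/5 + 7*T (r(T) = 7*(T + 1/5) = 7*(1/5 + T) = 7/5 + 7*T)
1/(45710 + (r(-1) - 144*(-79))) = 1/(45710 + ((7/5 + 7*(-1)) - 144*(-79))) = 1/(45710 + ((7/5 - 7) + 11376)) = 1/(45710 + (-28/5 + 11376)) = 1/(45710 + 56852/5) = 1/(285402/5) = 5/285402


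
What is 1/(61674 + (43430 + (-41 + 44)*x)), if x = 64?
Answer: 1/105296 ≈ 9.4970e-6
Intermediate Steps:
1/(61674 + (43430 + (-41 + 44)*x)) = 1/(61674 + (43430 + (-41 + 44)*64)) = 1/(61674 + (43430 + 3*64)) = 1/(61674 + (43430 + 192)) = 1/(61674 + 43622) = 1/105296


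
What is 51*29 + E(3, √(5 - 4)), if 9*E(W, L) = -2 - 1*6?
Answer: 13303/9 ≈ 1478.1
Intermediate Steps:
E(W, L) = -8/9 (E(W, L) = (-2 - 1*6)/9 = (-2 - 6)/9 = (⅑)*(-8) = -8/9)
51*29 + E(3, √(5 - 4)) = 51*29 - 8/9 = 1479 - 8/9 = 13303/9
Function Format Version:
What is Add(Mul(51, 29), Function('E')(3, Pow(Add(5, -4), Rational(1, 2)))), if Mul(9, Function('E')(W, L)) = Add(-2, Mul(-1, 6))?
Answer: Rational(13303, 9) ≈ 1478.1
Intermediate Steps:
Function('E')(W, L) = Rational(-8, 9) (Function('E')(W, L) = Mul(Rational(1, 9), Add(-2, Mul(-1, 6))) = Mul(Rational(1, 9), Add(-2, -6)) = Mul(Rational(1, 9), -8) = Rational(-8, 9))
Add(Mul(51, 29), Function('E')(3, Pow(Add(5, -4), Rational(1, 2)))) = Add(Mul(51, 29), Rational(-8, 9)) = Add(1479, Rational(-8, 9)) = Rational(13303, 9)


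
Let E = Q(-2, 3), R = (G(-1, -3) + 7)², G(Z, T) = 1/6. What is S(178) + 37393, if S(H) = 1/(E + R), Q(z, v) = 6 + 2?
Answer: 79908877/2137 ≈ 37393.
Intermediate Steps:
G(Z, T) = ⅙
Q(z, v) = 8
R = 1849/36 (R = (⅙ + 7)² = (43/6)² = 1849/36 ≈ 51.361)
E = 8
S(H) = 36/2137 (S(H) = 1/(8 + 1849/36) = 1/(2137/36) = 36/2137)
S(178) + 37393 = 36/2137 + 37393 = 79908877/2137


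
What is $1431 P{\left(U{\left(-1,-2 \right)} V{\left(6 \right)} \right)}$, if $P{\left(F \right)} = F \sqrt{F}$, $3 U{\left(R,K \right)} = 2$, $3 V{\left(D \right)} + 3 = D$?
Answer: $318 \sqrt{6} \approx 778.94$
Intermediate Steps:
$V{\left(D \right)} = -1 + \frac{D}{3}$
$U{\left(R,K \right)} = \frac{2}{3}$ ($U{\left(R,K \right)} = \frac{1}{3} \cdot 2 = \frac{2}{3}$)
$P{\left(F \right)} = F^{\frac{3}{2}}$
$1431 P{\left(U{\left(-1,-2 \right)} V{\left(6 \right)} \right)} = 1431 \left(\frac{2 \left(-1 + \frac{1}{3} \cdot 6\right)}{3}\right)^{\frac{3}{2}} = 1431 \left(\frac{2 \left(-1 + 2\right)}{3}\right)^{\frac{3}{2}} = 1431 \left(\frac{2}{3} \cdot 1\right)^{\frac{3}{2}} = 1431 \left(\frac{2}{3}\right)^{\frac{3}{2}} = 1431 \frac{2 \sqrt{6}}{9} = 318 \sqrt{6}$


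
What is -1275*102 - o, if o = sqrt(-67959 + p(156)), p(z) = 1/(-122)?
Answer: -130050 - I*sqrt(1011501878)/122 ≈ -1.3005e+5 - 260.69*I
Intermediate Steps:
p(z) = -1/122
o = I*sqrt(1011501878)/122 (o = sqrt(-67959 - 1/122) = sqrt(-8290999/122) = I*sqrt(1011501878)/122 ≈ 260.69*I)
-1275*102 - o = -1275*102 - I*sqrt(1011501878)/122 = -130050 - I*sqrt(1011501878)/122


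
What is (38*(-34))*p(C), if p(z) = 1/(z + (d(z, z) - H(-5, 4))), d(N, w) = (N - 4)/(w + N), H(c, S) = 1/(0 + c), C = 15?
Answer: -38760/467 ≈ -82.998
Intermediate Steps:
H(c, S) = 1/c
d(N, w) = (-4 + N)/(N + w)
p(z) = 1/(⅕ + z + (-4 + z)/(2*z)) (p(z) = 1/(z + ((-4 + z)/(z + z) - 1/(-5))) = 1/(z + ((-4 + z)/((2*z)) - 1*(-⅕))) = 1/(z + ((1/(2*z))*(-4 + z) + ⅕)) = 1/(z + ((-4 + z)/(2*z) + ⅕)) = 1/(z + (⅕ + (-4 + z)/(2*z))) = 1/(⅕ + z + (-4 + z)/(2*z)))
(38*(-34))*p(C) = (38*(-34))*(10*15/(-20 + 7*15 + 10*15²)) = -12920*15/(-20 + 105 + 10*225) = -12920*15/(-20 + 105 + 2250) = -12920*15/2335 = -1292*30/467 = -38760/467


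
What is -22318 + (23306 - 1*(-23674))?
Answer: 24662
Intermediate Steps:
-22318 + (23306 - 1*(-23674)) = -22318 + (23306 + 23674) = -22318 + 46980 = 24662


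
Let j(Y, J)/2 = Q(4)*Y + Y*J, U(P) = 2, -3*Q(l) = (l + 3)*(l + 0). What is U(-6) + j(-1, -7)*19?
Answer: 1868/3 ≈ 622.67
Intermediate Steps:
Q(l) = -l*(3 + l)/3 (Q(l) = -(l + 3)*(l + 0)/3 = -(3 + l)*l/3 = -l*(3 + l)/3)
j(Y, J) = -56*Y/3 + 2*J*Y (j(Y, J) = 2*((-⅓*4*(3 + 4))*Y + Y*J) = 2*((-⅓*4*7)*Y + J*Y) = 2*(-28*Y/3 + J*Y) = -56*Y/3 + 2*J*Y)
U(-6) + j(-1, -7)*19 = 2 + ((⅔)*(-1)*(-28 + 3*(-7)))*19 = 2 + ((⅔)*(-1)*(-28 - 21))*19 = 2 + ((⅔)*(-1)*(-49))*19 = 2 + (98/3)*19 = 2 + 1862/3 = 1868/3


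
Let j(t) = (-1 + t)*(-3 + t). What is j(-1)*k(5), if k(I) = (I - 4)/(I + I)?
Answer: ⅘ ≈ 0.80000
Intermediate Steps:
k(I) = (-4 + I)/(2*I) (k(I) = (-4 + I)/((2*I)) = (-4 + I)*(1/(2*I)) = (-4 + I)/(2*I))
j(-1)*k(5) = (3 + (-1)² - 4*(-1))*((½)*(-4 + 5)/5) = (3 + 1 + 4)*((½)*(⅕)*1) = 8*(⅒) = ⅘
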